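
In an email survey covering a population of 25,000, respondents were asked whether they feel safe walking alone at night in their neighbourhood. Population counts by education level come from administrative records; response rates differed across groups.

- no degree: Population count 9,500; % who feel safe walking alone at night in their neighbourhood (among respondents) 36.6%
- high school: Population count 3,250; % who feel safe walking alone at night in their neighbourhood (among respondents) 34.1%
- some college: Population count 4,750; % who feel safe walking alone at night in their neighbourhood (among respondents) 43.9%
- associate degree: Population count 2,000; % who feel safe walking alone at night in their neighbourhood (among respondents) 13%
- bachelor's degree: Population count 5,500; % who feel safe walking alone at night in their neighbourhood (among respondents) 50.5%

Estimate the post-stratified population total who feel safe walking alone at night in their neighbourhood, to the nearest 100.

9,700

Estimated count per cell = population count × respondent percentage:
  no degree: 9,500 × 36.6% = 3477
  high school: 3,250 × 34.1% = 1108.25
  some college: 4,750 × 43.9% = 2085.25
  associate degree: 2,000 × 13% = 260
  bachelor's degree: 5,500 × 50.5% = 2777.5
Estimated total = 9708 → 9,700.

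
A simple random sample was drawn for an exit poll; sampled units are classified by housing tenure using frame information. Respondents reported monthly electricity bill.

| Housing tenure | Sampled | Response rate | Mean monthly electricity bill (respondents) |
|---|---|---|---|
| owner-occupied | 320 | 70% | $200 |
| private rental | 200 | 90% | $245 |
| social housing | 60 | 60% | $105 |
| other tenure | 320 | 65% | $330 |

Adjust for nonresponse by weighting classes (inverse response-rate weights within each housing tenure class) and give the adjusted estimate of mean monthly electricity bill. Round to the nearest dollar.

$250

With weight = n_sampled/n_responded per class, the weighted class total is n_sampled:
  owner-occupied: 320 × 200 = 64,000
  private rental: 200 × 245 = 49,000
  social housing: 60 × 105 = 6300
  other tenure: 320 × 330 = 105,600
Adjusted estimate = 224,900 / 900 = 249.889 → $250.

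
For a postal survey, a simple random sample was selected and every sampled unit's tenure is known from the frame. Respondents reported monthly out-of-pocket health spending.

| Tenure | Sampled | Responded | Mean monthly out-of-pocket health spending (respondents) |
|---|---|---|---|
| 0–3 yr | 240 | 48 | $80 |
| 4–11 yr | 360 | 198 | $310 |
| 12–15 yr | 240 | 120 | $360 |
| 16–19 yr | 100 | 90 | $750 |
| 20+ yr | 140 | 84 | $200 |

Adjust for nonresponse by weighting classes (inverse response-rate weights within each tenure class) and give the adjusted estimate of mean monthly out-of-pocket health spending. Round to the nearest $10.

$300

Response rates by class: 0–3 yr 48/240 = 20%, 4–11 yr 198/360 = 55%, 12–15 yr 120/240 = 50%, 16–19 yr 90/100 = 90%, 20+ yr 84/140 = 60%.
Inverse-response-rate weighting restores each class to its sampled count, so class totals weight by n_sampled:
  0–3 yr: 240 × 80 = 19,200
  4–11 yr: 360 × 310 = 111,600
  12–15 yr: 240 × 360 = 86,400
  16–19 yr: 100 × 750 = 75,000
  20+ yr: 140 × 200 = 28,000
Adjusted estimate = 320,200 / 1,080 = 296.481 → $300.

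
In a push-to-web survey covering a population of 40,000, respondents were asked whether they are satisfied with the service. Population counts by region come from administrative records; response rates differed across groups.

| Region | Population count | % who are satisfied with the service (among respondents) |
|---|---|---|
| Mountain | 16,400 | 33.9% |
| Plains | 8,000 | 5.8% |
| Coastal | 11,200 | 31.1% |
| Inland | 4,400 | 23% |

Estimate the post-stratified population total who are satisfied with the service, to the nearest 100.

Estimated count per cell = population count × respondent percentage:
  Mountain: 16,400 × 33.9% = 5559.6
  Plains: 8,000 × 5.8% = 464
  Coastal: 11,200 × 31.1% = 3483.2
  Inland: 4,400 × 23% = 1012
Estimated total = 10518.8 → 10,500.

10,500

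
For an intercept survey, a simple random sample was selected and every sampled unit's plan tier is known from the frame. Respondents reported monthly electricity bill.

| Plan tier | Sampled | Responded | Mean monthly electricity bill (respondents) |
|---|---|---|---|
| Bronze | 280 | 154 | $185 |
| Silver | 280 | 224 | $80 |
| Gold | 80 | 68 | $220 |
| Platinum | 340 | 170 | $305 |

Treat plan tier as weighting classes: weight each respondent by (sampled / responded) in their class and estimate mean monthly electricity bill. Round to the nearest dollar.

$199

Class response rates: Bronze 154/280 = 55%, Silver 224/280 = 80%, Gold 68/80 = 85%, Platinum 170/340 = 50%.
With weight = n_sampled/n_responded per class, the weighted class total is n_sampled:
  Bronze: 280 × 185 = 51,800
  Silver: 280 × 80 = 22,400
  Gold: 80 × 220 = 17,600
  Platinum: 340 × 305 = 103,700
Adjusted estimate = 195,500 / 980 = 199.49 → $199.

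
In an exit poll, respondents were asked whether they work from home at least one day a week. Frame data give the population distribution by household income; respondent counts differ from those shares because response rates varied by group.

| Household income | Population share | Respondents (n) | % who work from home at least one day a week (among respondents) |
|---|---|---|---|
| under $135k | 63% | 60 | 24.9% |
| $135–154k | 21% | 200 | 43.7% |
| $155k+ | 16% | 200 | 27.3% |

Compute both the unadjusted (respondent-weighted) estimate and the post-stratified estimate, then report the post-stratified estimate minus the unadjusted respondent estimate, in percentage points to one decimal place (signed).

-4.9 percentage points

Naive respondent-only estimate (weights = respondent counts):
  (60/460)×24.9 + (200/460)×43.7 + (200/460)×27.3 = 34.1174%
Reweighting by population household income shares:
  0.63×24.9 + 0.21×43.7 + 0.16×27.3 = 29.232%
Difference = 29.232 − 34.1174 = -4.8854 pp.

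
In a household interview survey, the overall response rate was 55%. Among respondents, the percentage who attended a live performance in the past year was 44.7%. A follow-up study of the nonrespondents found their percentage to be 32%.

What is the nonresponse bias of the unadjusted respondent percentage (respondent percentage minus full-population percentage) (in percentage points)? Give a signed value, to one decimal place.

Nonresponse fraction = 1 − 0.55 = 0.45.
Bias = (nonresponse fraction) × (respondent percentage − nonrespondent percentage)
     = 0.45 × (44.7 − 32) = 0.45 × 12.7 = 5.715.

+5.7 percentage points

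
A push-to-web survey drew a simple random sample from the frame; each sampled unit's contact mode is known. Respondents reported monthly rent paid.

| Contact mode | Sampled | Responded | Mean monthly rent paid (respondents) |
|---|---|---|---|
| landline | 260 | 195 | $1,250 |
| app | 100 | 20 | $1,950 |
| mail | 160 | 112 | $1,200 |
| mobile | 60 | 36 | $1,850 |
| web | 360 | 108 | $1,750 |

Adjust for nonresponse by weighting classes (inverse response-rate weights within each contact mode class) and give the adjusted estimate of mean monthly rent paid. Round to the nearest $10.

Response rates by class: landline 195/260 = 75%, app 20/100 = 20%, mail 112/160 = 70%, mobile 36/60 = 60%, web 108/360 = 30%.
Each respondent's weight = sampled/responded in their class; summing within a class gives n_sampled, so:
  landline: 260 × 1250 = 325,000
  app: 100 × 1950 = 195,000
  mail: 160 × 1200 = 192,000
  mobile: 60 × 1850 = 111,000
  web: 360 × 1750 = 630,000
Adjusted estimate = 1,453,000 / 940 = 1545.74 → $1,550.

$1,550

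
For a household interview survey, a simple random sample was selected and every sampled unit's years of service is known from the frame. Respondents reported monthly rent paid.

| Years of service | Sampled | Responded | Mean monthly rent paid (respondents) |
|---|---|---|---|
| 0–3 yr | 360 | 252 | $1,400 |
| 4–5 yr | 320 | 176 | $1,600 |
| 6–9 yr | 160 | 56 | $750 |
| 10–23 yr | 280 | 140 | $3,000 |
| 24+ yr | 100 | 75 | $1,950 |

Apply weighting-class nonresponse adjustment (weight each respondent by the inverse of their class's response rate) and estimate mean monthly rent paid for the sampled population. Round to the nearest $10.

Class response rates: 0–3 yr 252/360 = 70%, 4–5 yr 176/320 = 55%, 6–9 yr 56/160 = 35%, 10–23 yr 140/280 = 50%, 24+ yr 75/100 = 75%.
Weighting each respondent by the inverse class response rate inflates each class back to its sampled size, so the class weight is n_sampled:
  0–3 yr: 360 × 1400 = 504,000
  4–5 yr: 320 × 1600 = 512,000
  6–9 yr: 160 × 750 = 120,000
  10–23 yr: 280 × 3000 = 840,000
  24+ yr: 100 × 1950 = 195,000
Adjusted estimate = 2,171,000 / 1,220 = 1779.51 → $1,780.

$1,780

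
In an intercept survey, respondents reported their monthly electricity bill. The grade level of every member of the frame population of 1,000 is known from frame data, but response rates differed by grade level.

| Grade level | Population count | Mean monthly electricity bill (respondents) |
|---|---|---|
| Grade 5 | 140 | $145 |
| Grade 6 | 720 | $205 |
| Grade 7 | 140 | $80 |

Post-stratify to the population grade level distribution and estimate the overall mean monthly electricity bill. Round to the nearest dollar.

Weight each group's respondent value by its population share:
  Grade 5: (140/1,000) × 145 = 20.3
  Grade 6: (720/1,000) × 205 = 147.6
  Grade 7: (140/1,000) × 80 = 11.2
Post-stratified estimate = 179.1 → $179.

$179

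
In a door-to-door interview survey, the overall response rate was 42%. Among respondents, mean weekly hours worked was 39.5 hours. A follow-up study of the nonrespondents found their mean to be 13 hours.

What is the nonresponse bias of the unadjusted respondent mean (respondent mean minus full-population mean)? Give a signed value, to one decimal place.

Nonresponse fraction = 1 − 0.42 = 0.58.
Bias = (nonresponse fraction) × (respondent mean − nonrespondent mean)
     = 0.58 × (39.5 − 13) = 0.58 × 26.5 = 15.37.

+15.4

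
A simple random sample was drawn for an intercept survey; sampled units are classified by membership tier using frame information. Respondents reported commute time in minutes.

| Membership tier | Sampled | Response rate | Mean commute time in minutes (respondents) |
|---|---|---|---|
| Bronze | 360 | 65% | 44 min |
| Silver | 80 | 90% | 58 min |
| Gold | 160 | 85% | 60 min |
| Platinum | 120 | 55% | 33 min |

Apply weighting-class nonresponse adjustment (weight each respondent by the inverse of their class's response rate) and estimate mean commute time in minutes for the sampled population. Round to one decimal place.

Each respondent's weight = sampled/responded in their class; summing within a class gives n_sampled, so:
  Bronze: 360 × 44 = 15,840
  Silver: 80 × 58 = 4640
  Gold: 160 × 60 = 9600
  Platinum: 120 × 33 = 3960
Adjusted estimate = 34,040 / 720 = 47.2778 → 47.3.

47.3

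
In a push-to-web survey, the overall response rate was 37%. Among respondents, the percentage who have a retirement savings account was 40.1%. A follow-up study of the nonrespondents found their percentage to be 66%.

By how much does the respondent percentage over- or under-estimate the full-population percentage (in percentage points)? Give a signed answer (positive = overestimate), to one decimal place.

Nonresponse fraction = 1 − 0.37 = 0.63.
Bias = (nonresponse fraction) × (respondent percentage − nonrespondent percentage)
     = 0.63 × (40.1 − 66) = 0.63 × -25.9 = -16.317.

-16.3 percentage points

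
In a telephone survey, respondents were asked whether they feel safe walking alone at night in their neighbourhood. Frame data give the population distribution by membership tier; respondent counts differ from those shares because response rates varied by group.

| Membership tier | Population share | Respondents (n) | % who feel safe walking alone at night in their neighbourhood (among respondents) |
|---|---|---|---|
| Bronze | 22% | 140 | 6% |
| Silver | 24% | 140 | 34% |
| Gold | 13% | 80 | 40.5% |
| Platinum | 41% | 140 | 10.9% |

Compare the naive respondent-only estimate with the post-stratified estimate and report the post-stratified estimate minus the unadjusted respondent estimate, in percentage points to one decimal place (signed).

Naive respondent-only estimate (weights = respondent counts):
  (140/500)×6 + (140/500)×34 + (80/500)×40.5 + (140/500)×10.9 = 20.732%
Reweighting by population membership tier shares:
  0.22×6 + 0.24×34 + 0.13×40.5 + 0.41×10.9 = 19.214%
Difference = 19.214 − 20.732 = -1.518 pp.

-1.5 percentage points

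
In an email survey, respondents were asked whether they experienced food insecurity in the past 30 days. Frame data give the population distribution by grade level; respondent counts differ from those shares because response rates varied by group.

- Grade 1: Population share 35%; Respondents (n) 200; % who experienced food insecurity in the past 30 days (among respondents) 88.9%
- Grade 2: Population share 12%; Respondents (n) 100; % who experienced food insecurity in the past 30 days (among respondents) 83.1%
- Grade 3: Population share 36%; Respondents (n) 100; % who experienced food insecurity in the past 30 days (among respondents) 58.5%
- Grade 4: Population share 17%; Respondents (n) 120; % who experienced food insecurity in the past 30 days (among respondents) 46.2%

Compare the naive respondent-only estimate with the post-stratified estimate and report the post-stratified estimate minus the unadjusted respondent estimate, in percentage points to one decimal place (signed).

-2.1 percentage points

Without adjustment, the pooled respondent share is:
  (200/520)×88.9 + (100/520)×83.1 + (100/520)×58.5 + (120/520)×46.2 = 72.0846%
Post-stratifying to population shares instead:
  0.35×88.9 + 0.12×83.1 + 0.36×58.5 + 0.17×46.2 = 70.001%
Difference = 70.001 − 72.0846 = -2.0836 pp.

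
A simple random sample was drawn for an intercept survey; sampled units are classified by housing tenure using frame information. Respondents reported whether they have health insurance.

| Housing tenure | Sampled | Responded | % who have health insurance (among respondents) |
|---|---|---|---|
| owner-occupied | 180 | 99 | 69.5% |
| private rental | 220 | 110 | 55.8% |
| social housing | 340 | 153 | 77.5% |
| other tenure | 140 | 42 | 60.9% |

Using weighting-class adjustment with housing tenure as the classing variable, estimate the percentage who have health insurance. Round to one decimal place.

Class response rates: owner-occupied 99/180 = 55%, private rental 110/220 = 50%, social housing 153/340 = 45%, other tenure 42/140 = 30%.
Inverse-response-rate weighting restores each class to its sampled count, so class totals weight by n_sampled:
  owner-occupied: 180 × 69.5 = 12,510
  private rental: 220 × 55.8 = 12,276
  social housing: 340 × 77.5 = 26,350
  other tenure: 140 × 60.9 = 8526
Adjusted estimate = 59,662 / 880 = 67.7977 → 67.8%.

67.8%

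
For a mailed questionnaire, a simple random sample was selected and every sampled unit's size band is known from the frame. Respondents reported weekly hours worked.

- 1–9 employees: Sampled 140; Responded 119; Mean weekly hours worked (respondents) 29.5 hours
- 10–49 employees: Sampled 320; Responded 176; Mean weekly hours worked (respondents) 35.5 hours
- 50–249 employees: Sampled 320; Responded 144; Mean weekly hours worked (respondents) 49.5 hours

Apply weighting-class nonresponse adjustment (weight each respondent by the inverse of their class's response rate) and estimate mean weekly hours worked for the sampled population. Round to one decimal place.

40.2

Response rates by class: 1–9 employees 119/140 = 85%, 10–49 employees 176/320 = 55%, 50–249 employees 144/320 = 45%.
With weight = n_sampled/n_responded per class, the weighted class total is n_sampled:
  1–9 employees: 140 × 29.5 = 4130
  10–49 employees: 320 × 35.5 = 11,360
  50–249 employees: 320 × 49.5 = 15,840
Adjusted estimate = 31,330 / 780 = 40.1667 → 40.2.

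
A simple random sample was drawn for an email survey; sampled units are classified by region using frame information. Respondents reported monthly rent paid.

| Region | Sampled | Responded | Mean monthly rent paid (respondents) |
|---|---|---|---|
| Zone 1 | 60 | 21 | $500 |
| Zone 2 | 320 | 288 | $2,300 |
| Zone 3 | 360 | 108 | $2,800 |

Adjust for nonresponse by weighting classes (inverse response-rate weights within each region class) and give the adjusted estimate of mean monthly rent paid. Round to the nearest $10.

Class response rates: Zone 1 21/60 = 35%, Zone 2 288/320 = 90%, Zone 3 108/360 = 30%.
Inverse-response-rate weighting restores each class to its sampled count, so class totals weight by n_sampled:
  Zone 1: 60 × 500 = 30,000
  Zone 2: 320 × 2300 = 736,000
  Zone 3: 360 × 2800 = 1,008,000
Adjusted estimate = 1,774,000 / 740 = 2397.3 → $2,400.

$2,400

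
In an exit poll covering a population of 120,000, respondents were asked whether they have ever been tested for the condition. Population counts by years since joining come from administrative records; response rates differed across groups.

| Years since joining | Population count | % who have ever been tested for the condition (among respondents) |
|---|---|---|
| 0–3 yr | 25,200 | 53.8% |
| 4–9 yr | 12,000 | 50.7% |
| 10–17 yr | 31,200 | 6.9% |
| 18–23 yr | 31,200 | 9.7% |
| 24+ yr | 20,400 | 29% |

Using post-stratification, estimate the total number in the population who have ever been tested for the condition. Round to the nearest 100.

30,700

Apply each group's respondent rate to its population count:
  0–3 yr: 25,200 × 53.8% = 13557.6
  4–9 yr: 12,000 × 50.7% = 6084
  10–17 yr: 31,200 × 6.9% = 2152.8
  18–23 yr: 31,200 × 9.7% = 3026.4
  24+ yr: 20,400 × 29% = 5916
Estimated total = 30736.8 → 30,700.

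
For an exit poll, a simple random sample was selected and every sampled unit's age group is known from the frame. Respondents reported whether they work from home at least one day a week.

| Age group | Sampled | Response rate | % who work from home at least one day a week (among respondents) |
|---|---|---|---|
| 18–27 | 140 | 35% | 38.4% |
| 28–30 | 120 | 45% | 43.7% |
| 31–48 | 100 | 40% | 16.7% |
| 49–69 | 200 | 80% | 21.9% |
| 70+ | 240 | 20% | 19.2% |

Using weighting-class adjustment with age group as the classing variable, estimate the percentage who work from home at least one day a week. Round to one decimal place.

Each respondent's weight = sampled/responded in their class; summing within a class gives n_sampled, so:
  18–27: 140 × 38.4 = 5376
  28–30: 120 × 43.7 = 5244
  31–48: 100 × 16.7 = 1670
  49–69: 200 × 21.9 = 4380
  70+: 240 × 19.2 = 4608
Adjusted estimate = 21,278 / 800 = 26.5975 → 26.6%.

26.6%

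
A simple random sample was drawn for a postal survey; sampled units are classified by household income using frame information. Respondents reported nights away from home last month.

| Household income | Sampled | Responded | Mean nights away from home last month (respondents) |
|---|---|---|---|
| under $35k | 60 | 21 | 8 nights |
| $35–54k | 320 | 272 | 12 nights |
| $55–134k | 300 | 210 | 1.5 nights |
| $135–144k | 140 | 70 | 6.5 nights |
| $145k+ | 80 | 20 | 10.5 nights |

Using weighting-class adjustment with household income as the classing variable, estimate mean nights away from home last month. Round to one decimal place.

Class response rates: under $35k 21/60 = 35%, $35–54k 272/320 = 85%, $55–134k 210/300 = 70%, $135–144k 70/140 = 50%, $145k+ 20/80 = 25%.
Inverse-response-rate weighting restores each class to its sampled count, so class totals weight by n_sampled:
  under $35k: 60 × 8 = 480
  $35–54k: 320 × 12 = 3840
  $55–134k: 300 × 1.5 = 450
  $135–144k: 140 × 6.5 = 910
  $145k+: 80 × 10.5 = 840
Adjusted estimate = 6520 / 900 = 7.24444 → 7.2.

7.2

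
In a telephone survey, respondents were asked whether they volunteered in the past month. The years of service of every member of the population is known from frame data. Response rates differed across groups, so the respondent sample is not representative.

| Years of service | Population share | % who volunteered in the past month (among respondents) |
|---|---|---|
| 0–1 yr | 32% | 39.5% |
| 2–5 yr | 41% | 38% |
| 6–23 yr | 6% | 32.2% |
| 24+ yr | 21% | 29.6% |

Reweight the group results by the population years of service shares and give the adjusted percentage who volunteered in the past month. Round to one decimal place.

Each cell contributes population-share × respondent value:
  0–1 yr: 0.32 × 39.5 = 12.64
  2–5 yr: 0.41 × 38 = 15.58
  6–23 yr: 0.06 × 32.2 = 1.932
  24+ yr: 0.21 × 29.6 = 6.216
Post-stratified estimate = 36.368 → 36.4%.

36.4%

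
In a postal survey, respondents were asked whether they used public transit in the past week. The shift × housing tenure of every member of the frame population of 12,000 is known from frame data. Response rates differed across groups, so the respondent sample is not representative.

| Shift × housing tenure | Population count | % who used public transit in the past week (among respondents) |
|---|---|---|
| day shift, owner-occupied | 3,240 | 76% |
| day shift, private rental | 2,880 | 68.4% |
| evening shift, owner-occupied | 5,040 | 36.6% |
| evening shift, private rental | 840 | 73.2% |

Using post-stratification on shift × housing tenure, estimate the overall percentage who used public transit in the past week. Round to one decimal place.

Reweight to the known shift × housing tenure distribution:
  day shift, owner-occupied: (3,240/12,000) × 76 = 20.52
  day shift, private rental: (2,880/12,000) × 68.4 = 16.416
  evening shift, owner-occupied: (5,040/12,000) × 36.6 = 15.372
  evening shift, private rental: (840/12,000) × 73.2 = 5.124
Post-stratified estimate = 57.432 → 57.4%.

57.4%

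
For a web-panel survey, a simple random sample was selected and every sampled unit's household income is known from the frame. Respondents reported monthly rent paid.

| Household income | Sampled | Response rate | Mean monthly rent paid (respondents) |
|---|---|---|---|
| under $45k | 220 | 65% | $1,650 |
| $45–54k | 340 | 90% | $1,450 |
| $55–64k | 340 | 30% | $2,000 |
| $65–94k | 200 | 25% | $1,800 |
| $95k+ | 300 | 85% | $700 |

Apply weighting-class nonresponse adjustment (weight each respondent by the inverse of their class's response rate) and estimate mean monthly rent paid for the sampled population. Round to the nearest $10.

$1,500

Inverse-response-rate weighting restores each class to its sampled count, so class totals weight by n_sampled:
  under $45k: 220 × 1650 = 363,000
  $45–54k: 340 × 1450 = 493,000
  $55–64k: 340 × 2000 = 680,000
  $65–94k: 200 × 1800 = 360,000
  $95k+: 300 × 700 = 210,000
Adjusted estimate = 2,106,000 / 1,400 = 1504.29 → $1,500.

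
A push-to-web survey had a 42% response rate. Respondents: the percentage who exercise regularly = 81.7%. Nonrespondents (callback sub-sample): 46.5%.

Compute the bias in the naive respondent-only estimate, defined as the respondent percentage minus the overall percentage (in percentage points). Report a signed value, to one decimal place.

Nonresponse fraction = 1 − 0.42 = 0.58.
Bias = (nonresponse fraction) × (respondent percentage − nonrespondent percentage)
     = 0.58 × (81.7 − 46.5) = 0.58 × 35.2 = 20.416.

+20.4 percentage points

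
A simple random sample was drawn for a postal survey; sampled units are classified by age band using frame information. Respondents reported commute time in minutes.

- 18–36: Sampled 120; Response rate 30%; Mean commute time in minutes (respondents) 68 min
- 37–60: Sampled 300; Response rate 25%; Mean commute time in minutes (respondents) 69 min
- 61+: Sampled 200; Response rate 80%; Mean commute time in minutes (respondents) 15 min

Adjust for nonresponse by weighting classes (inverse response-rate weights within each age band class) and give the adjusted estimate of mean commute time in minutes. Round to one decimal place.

51.4

Weighting each respondent by the inverse class response rate inflates each class back to its sampled size, so the class weight is n_sampled:
  18–36: 120 × 68 = 8160
  37–60: 300 × 69 = 20,700
  61+: 200 × 15 = 3000
Adjusted estimate = 31,860 / 620 = 51.3871 → 51.4.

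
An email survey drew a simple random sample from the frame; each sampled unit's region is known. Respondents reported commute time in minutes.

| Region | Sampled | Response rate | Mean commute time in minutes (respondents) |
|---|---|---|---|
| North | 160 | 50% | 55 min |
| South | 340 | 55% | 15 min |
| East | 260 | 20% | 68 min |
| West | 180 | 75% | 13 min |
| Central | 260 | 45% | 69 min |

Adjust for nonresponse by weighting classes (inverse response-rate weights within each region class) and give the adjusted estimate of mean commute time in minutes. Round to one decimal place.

43.2

Each respondent's weight = sampled/responded in their class; summing within a class gives n_sampled, so:
  North: 160 × 55 = 8800
  South: 340 × 15 = 5100
  East: 260 × 68 = 17,680
  West: 180 × 13 = 2340
  Central: 260 × 69 = 17,940
Adjusted estimate = 51,860 / 1,200 = 43.2167 → 43.2.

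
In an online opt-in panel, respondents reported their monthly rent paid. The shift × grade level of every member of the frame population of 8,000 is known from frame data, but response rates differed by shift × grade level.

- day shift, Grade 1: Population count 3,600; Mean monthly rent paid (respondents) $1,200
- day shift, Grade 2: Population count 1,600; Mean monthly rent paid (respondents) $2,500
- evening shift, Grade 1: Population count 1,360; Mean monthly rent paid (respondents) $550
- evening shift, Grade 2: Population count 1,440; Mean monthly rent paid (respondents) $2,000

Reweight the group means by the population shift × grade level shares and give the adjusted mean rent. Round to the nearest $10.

$1,490

Weight each group's respondent value by its population share:
  day shift, Grade 1: (3,600/8,000) × 1200 = 540
  day shift, Grade 2: (1,600/8,000) × 2500 = 500
  evening shift, Grade 1: (1,360/8,000) × 550 = 93.5
  evening shift, Grade 2: (1,440/8,000) × 2000 = 360
Post-stratified estimate = 1493.5 → $1,490.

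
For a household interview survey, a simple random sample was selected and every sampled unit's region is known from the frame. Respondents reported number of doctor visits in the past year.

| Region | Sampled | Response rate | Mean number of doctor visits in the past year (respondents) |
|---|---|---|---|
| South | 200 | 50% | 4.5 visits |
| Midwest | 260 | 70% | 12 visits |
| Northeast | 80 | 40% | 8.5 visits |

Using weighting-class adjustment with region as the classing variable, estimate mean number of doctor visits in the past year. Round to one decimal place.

Each respondent's weight = sampled/responded in their class; summing within a class gives n_sampled, so:
  South: 200 × 4.5 = 900
  Midwest: 260 × 12 = 3120
  Northeast: 80 × 8.5 = 680
Adjusted estimate = 4700 / 540 = 8.7037 → 8.7.

8.7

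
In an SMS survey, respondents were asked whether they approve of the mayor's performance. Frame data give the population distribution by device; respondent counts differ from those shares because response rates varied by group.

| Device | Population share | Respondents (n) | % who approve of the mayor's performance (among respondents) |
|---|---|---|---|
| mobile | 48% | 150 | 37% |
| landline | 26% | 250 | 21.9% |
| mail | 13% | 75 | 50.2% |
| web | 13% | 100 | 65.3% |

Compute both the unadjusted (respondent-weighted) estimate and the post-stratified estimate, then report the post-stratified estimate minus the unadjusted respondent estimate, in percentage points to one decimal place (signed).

Unadjusted (pooled respondent) estimate weights by respondent counts:
  (150/575)×37 + (250/575)×21.9 + (75/575)×50.2 + (100/575)×65.3 = 37.0783%
Post-stratified estimate weights by population shares:
  0.48×37 + 0.26×21.9 + 0.13×50.2 + 0.13×65.3 = 38.469%
Difference = 38.469 − 37.0783 = 1.3907 pp.

+1.4 percentage points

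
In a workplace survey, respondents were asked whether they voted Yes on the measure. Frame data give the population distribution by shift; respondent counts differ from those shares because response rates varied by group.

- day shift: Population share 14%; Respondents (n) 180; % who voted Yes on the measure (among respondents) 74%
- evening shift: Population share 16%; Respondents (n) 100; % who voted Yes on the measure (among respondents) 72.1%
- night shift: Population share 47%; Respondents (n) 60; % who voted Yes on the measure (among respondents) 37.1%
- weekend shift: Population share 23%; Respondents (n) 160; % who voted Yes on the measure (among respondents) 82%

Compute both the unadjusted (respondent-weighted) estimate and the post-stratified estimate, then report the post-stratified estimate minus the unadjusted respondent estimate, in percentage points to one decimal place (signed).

Naive respondent-only estimate (weights = respondent counts):
  (180/500)×74 + (100/500)×72.1 + (60/500)×37.1 + (160/500)×82 = 71.752%
Post-stratifying to population shares instead:
  0.14×74 + 0.16×72.1 + 0.47×37.1 + 0.23×82 = 58.193%
Difference = 58.193 − 71.752 = -13.559 pp.

-13.6 percentage points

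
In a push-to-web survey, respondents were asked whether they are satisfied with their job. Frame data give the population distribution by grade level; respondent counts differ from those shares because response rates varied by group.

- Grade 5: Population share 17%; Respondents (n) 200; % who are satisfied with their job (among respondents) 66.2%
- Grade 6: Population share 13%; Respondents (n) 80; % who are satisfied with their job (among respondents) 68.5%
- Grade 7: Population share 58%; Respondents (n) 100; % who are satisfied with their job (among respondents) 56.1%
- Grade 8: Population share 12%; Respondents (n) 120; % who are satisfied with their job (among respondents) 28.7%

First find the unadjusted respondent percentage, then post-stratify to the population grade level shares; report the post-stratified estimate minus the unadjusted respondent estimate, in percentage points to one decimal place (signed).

Naive respondent-only estimate (weights = respondent counts):
  (200/500)×66.2 + (80/500)×68.5 + (100/500)×56.1 + (120/500)×28.7 = 55.548%
Post-stratified estimate weights by population shares:
  0.17×66.2 + 0.13×68.5 + 0.58×56.1 + 0.12×28.7 = 56.141%
Difference = 56.141 − 55.548 = 0.593 pp.

+0.6 percentage points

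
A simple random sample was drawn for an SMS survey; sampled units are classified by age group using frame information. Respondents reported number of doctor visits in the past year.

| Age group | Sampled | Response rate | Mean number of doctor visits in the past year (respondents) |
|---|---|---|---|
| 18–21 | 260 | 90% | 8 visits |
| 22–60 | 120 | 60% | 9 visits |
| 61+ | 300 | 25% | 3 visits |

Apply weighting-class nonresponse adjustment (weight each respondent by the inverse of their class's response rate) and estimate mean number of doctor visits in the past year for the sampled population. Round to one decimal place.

6.0

Weighting each respondent by the inverse class response rate inflates each class back to its sampled size, so the class weight is n_sampled:
  18–21: 260 × 8 = 2080
  22–60: 120 × 9 = 1080
  61+: 300 × 3 = 900
Adjusted estimate = 4060 / 680 = 5.97059 → 6.0.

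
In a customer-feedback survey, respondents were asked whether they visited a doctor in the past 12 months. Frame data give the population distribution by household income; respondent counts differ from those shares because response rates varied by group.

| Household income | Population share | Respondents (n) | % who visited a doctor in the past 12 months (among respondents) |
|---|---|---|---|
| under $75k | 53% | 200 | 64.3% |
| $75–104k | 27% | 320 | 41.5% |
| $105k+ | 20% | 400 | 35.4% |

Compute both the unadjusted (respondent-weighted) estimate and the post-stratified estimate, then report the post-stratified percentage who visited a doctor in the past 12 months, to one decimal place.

52.4%

Unadjusted (pooled respondent) estimate weights by respondent counts:
  (200/920)×64.3 + (320/920)×41.5 + (400/920)×35.4 = 43.8043%
Post-stratified estimate weights by population shares:
  0.53×64.3 + 0.27×41.5 + 0.2×35.4 = 52.364%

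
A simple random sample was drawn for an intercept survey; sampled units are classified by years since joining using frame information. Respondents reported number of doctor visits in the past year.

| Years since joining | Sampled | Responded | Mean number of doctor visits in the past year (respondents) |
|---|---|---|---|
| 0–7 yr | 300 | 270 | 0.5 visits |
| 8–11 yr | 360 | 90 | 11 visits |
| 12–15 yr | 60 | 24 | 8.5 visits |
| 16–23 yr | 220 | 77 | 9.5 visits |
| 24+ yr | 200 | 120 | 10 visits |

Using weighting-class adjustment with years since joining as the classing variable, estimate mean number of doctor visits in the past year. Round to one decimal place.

7.6

Response rates by class: 0–7 yr 270/300 = 90%, 8–11 yr 90/360 = 25%, 12–15 yr 24/60 = 40%, 16–23 yr 77/220 = 35%, 24+ yr 120/200 = 60%.
Weighting each respondent by the inverse class response rate inflates each class back to its sampled size, so the class weight is n_sampled:
  0–7 yr: 300 × 0.5 = 150
  8–11 yr: 360 × 11 = 3960
  12–15 yr: 60 × 8.5 = 510
  16–23 yr: 220 × 9.5 = 2090
  24+ yr: 200 × 10 = 2000
Adjusted estimate = 8710 / 1,140 = 7.64035 → 7.6.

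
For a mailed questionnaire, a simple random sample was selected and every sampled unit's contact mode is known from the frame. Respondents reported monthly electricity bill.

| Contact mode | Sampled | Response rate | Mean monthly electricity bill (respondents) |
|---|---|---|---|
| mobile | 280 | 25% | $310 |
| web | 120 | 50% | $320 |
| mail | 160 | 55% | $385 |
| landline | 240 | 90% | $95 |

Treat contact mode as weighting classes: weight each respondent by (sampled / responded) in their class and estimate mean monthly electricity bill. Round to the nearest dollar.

$262

Each respondent's weight = sampled/responded in their class; summing within a class gives n_sampled, so:
  mobile: 280 × 310 = 86,800
  web: 120 × 320 = 38,400
  mail: 160 × 385 = 61,600
  landline: 240 × 95 = 22,800
Adjusted estimate = 209,600 / 800 = 262 → $262.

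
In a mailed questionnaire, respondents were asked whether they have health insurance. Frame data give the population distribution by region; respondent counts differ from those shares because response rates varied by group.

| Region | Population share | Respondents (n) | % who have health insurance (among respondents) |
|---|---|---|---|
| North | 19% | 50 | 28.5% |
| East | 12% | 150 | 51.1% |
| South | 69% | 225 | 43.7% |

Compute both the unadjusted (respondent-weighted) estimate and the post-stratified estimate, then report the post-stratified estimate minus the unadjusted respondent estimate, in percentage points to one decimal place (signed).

Naive respondent-only estimate (weights = respondent counts):
  (50/425)×28.5 + (150/425)×51.1 + (225/425)×43.7 = 44.5235%
Post-stratified estimate weights by population shares:
  0.19×28.5 + 0.12×51.1 + 0.69×43.7 = 41.7%
Difference = 41.7 − 44.5235 = -2.8235 pp.

-2.8 percentage points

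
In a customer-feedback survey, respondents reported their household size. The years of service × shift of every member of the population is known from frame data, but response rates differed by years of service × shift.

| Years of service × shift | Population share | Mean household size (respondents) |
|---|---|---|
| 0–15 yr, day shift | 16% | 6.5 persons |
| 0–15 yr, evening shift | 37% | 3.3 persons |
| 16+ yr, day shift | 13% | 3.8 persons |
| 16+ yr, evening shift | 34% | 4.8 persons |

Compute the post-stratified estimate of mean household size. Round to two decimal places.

Post-stratification weights by population share, not respondent share:
  0–15 yr, day shift: 0.16 × 6.5 = 1.04
  0–15 yr, evening shift: 0.37 × 3.3 = 1.221
  16+ yr, day shift: 0.13 × 3.8 = 0.494
  16+ yr, evening shift: 0.34 × 4.8 = 1.632
Post-stratified estimate = 4.387 → 4.39.

4.39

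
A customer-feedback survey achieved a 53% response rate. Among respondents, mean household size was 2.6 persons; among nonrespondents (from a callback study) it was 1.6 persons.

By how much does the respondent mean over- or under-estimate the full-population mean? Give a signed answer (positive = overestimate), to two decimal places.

+0.47

Nonresponse fraction = 1 − 0.53 = 0.47.
Bias = (nonresponse fraction) × (respondent mean − nonrespondent mean)
     = 0.47 × (2.6 − 1.6) = 0.47 × 1 = 0.47.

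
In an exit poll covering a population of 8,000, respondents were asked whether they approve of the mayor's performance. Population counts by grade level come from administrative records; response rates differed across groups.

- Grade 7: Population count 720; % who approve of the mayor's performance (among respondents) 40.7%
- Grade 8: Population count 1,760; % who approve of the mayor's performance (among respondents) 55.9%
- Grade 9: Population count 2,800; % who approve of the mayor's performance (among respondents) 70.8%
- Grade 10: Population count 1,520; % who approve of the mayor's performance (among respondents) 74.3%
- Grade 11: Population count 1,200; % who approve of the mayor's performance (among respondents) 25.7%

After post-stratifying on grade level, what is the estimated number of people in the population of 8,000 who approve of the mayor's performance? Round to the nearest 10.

4,700

Each cell contributes its population count × the respondent rate:
  Grade 7: 720 × 40.7% = 293.04
  Grade 8: 1,760 × 55.9% = 983.84
  Grade 9: 2,800 × 70.8% = 1982.4
  Grade 10: 1,520 × 74.3% = 1129.36
  Grade 11: 1,200 × 25.7% = 308.4
Estimated total = 4697.04 → 4,700.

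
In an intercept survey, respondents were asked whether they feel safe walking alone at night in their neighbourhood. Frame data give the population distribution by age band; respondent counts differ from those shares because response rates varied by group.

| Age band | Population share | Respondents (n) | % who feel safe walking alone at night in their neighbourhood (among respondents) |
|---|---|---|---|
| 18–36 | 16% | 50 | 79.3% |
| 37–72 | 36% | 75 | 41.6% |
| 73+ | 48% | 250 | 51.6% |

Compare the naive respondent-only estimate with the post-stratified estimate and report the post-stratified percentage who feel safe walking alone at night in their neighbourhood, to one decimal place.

52.4%

Unadjusted (pooled respondent) estimate weights by respondent counts:
  (50/375)×79.3 + (75/375)×41.6 + (250/375)×51.6 = 53.2933%
Post-stratifying to population shares instead:
  0.16×79.3 + 0.36×41.6 + 0.48×51.6 = 52.432%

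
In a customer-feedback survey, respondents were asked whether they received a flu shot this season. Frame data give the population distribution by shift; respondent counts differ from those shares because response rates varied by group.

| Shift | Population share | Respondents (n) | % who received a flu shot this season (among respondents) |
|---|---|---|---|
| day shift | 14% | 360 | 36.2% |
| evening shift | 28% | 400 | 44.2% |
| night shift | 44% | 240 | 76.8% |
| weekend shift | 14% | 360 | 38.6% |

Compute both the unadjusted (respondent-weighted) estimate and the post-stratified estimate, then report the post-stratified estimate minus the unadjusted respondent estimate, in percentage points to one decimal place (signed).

Naive respondent-only estimate (weights = respondent counts):
  (360/1360)×36.2 + (400/1360)×44.2 + (240/1360)×76.8 + (360/1360)×38.6 = 46.3529%
Post-stratifying to population shares instead:
  0.14×36.2 + 0.28×44.2 + 0.44×76.8 + 0.14×38.6 = 56.64%
Difference = 56.64 − 46.3529 = 10.2871 pp.

+10.3 percentage points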